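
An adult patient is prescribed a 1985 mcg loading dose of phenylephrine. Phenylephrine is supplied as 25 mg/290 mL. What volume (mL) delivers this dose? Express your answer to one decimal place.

23.0 mL

Concentration = 25 mg ÷ 290 mL = 0.0862069 mg/mL = 86.2069 mcg/mL
Volume = 1985 mcg ÷ 86.2069 mcg/mL = 23.026 mL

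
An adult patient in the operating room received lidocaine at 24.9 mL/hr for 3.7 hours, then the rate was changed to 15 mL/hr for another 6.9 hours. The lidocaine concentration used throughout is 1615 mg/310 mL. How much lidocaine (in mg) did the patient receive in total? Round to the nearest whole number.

Concentration = 1615 mg ÷ 310 mL = 5.209677 mg/mL
Stage 1: 24.9 mL/hr × 3.7 hr = 92.13 mL → 92.13 mL × 5.209677 mg/mL = 479.9676 mg
Stage 2: 15 mL/hr × 6.9 hr = 103.5 mL → 103.5 mL × 5.209677 mg/mL = 539.2016 mg
Total = 479.9676 + 539.2016 = 1019.169 mg

1019 mg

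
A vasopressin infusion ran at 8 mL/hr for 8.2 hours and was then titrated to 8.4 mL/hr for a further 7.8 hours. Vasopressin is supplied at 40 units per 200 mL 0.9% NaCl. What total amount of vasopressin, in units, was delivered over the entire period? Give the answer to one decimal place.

Concentration = 40 units ÷ 200 mL = 0.2 units/mL
Stage 1: 8 mL/hr × 8.2 hr = 65.6 mL → 65.6 mL × 0.2 units/mL = 13.12 units
Stage 2: 8.4 mL/hr × 7.8 hr = 65.52 mL → 65.52 mL × 0.2 units/mL = 13.104 units
Total = 13.12 + 13.104 = 26.224 units

26.2 units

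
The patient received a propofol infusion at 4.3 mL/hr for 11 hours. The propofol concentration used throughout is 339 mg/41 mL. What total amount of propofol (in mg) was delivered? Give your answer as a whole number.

Concentration = 339 mg ÷ 41 mL = 8.268293 mg/mL
Drug rate = 4.3 mL/hr × 8.268293 mg/mL = 35.55366 mg/hr
Total = 35.55366 mg/hr × 11 hr = 391.0902 mg

391 mg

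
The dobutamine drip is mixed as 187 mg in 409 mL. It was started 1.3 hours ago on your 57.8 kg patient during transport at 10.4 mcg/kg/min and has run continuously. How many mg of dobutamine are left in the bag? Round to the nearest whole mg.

140 mg

Dose = 10.4 mcg/kg/min × 57.8 kg = 601.12 mcg/min
601.12 mcg/min × 60 min/hr = 36067.2 mcg/hr
Concentration = 187 mg ÷ 409 mL = 0.4572127 mg/mL = 457.2127 mcg/mL
Rate = 36067.2 mcg/hr ÷ 457.2127 mcg/mL = 78.88495 mL/hr
Volume infused = 78.88495 mL/hr × 1.3 hr = 102.5504 mL
Volume remaining = 409 − 102.5504 = 306.4496 mL
Drug remaining = 306.4496 mL × 457.2127 mcg/mL = 140112.6 mcg = 140.1126 mg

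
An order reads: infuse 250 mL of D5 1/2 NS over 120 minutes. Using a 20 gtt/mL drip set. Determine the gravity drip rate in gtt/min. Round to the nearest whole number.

42 gtt/min

250 mL ÷ (120 min) = 2.083333 mL/min
2.083333 mL/min × 20 gtt/mL = 41.66667 gtt/min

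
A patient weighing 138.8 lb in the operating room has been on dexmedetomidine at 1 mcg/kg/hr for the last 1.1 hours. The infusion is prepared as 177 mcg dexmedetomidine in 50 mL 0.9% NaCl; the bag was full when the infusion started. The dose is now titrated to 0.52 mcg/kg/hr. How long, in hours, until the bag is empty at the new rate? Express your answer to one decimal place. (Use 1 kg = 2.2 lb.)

Initial rate:
Weight = 138.8 lb ÷ 2.2 lb/kg = 63.09091 kg
Dose = 1 mcg/kg/hr × 63.09091 kg = 63.09091 mcg/hr
Concentration = 177 mcg ÷ 50 mL = 3.54 mcg/mL
Rate = 63.09091 mcg/hr ÷ 3.54 mcg/mL = 17.82229 mL/hr
Volume infused so far = 17.82229 mL/hr × 1.1 hr = 19.60452 mL
Volume remaining = 50 − 19.60452 = 30.39548 mL
New rate:
Dose = 0.52 mcg/kg/hr × 63.09091 kg = 32.80727 mcg/hr
Rate = 32.80727 mcg/hr ÷ 3.54 mcg/mL = 9.267591 mL/hr
Time remaining = 30.39548 mL ÷ 9.267591 mL/hr = 3.279761 hr

3.3 hours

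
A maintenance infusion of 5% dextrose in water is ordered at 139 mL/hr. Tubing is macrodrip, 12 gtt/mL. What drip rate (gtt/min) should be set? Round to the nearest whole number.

139 mL/hr ÷ 60 min/hr = 2.316667 mL/min
2.316667 mL/min × 12 gtt/mL = 27.8 gtt/min

28 gtt/min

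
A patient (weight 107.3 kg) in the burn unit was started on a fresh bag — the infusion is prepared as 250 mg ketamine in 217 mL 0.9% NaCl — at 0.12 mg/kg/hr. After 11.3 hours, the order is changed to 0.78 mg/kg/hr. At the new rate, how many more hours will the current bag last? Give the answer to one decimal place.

1.2 hours

Initial rate:
Dose = 0.12 mg/kg/hr × 107.3 kg = 12.876 mg/hr
Concentration = 250 mg ÷ 217 mL = 1.152074 mg/mL
Rate = 12.876 mg/hr ÷ 1.152074 mg/mL = 11.17637 mL/hr
Volume infused so far = 11.17637 mL/hr × 11.3 hr = 126.293 mL
Volume remaining = 217 − 126.293 = 90.70704 mL
New rate:
Dose = 0.78 mg/kg/hr × 107.3 kg = 83.694 mg/hr
Rate = 83.694 mg/hr ÷ 1.152074 mg/mL = 72.64639 mL/hr
Time remaining = 90.70704 mL ÷ 72.64639 mL/hr = 1.24861 hr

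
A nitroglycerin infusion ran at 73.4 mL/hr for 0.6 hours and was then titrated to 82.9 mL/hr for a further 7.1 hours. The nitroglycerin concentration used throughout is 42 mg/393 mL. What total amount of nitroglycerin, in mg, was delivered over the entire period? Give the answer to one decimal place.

67.6 mg

Concentration = 42 mg ÷ 393 mL = 0.1068702 mg/mL
Stage 1: 73.4 mL/hr × 0.6 hr = 44.04 mL → 44.04 mL × 0.1068702 mg/mL = 4.706565 mg
Stage 2: 82.9 mL/hr × 7.1 hr = 588.59 mL → 588.59 mL × 0.1068702 mg/mL = 62.90275 mg
Total = 4.706565 + 62.90275 = 67.60931 mg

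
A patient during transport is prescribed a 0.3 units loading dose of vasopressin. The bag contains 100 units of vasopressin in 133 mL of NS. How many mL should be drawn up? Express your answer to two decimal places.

0.40 mL

Concentration = 100 units ÷ 133 mL = 0.7518797 units/mL
Volume = 0.3 units ÷ 0.7518797 units/mL = 0.399 mL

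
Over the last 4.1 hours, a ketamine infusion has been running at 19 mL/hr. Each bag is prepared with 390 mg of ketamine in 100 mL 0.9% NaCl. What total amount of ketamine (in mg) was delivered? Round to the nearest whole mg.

Concentration = 390 mg ÷ 100 mL = 3.9 mg/mL
Drug rate = 19 mL/hr × 3.9 mg/mL = 74.1 mg/hr
Total = 74.1 mg/hr × 4.1 hr = 303.81 mg

304 mg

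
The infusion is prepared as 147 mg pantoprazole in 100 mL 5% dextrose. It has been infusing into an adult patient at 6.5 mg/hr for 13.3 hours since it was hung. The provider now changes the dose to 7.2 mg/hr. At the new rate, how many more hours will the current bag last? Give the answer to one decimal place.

Initial rate:
Concentration = 147 mg ÷ 100 mL = 1.47 mg/mL
Rate = 6.5 mg/hr ÷ 1.47 mg/mL = 4.421769 mL/hr
Volume infused so far = 4.421769 mL/hr × 13.3 hr = 58.80952 mL
Volume remaining = 100 − 58.80952 = 41.19048 mL
New rate:
Rate = 7.2 mg/hr ÷ 1.47 mg/mL = 4.897959 mL/hr
Time remaining = 41.19048 mL ÷ 4.897959 mL/hr = 8.409722 hr

8.4 hours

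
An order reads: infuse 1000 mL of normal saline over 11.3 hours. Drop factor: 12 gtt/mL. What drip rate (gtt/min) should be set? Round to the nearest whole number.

18 gtt/min

1000 mL ÷ (11.3 hr × 60 = 678 min) = 1.474926 mL/min
1.474926 mL/min × 12 gtt/mL = 17.69912 gtt/min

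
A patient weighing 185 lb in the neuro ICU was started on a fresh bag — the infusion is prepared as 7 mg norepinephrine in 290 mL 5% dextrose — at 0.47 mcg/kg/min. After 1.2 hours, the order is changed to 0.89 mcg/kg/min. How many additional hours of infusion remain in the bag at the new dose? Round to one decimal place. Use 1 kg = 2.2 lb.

0.9 hours

Initial rate:
Weight = 185 lb ÷ 2.2 lb/kg = 84.09091 kg
Dose = 0.47 mcg/kg/min × 84.09091 kg = 39.52273 mcg/min
39.52273 mcg/min × 60 min/hr = 2371.364 mcg/hr
Concentration = 7 mg ÷ 290 mL = 0.02413793 mg/mL = 24.13793 mcg/mL
Rate = 2371.364 mcg/hr ÷ 24.13793 mcg/mL = 98.24221 mL/hr
Volume infused so far = 98.24221 mL/hr × 1.2 hr = 117.8906 mL
Volume remaining = 290 − 117.8906 = 172.1094 mL
New rate:
Dose = 0.89 mcg/kg/min × 84.09091 kg = 74.84091 mcg/min
74.84091 mcg/min × 60 min/hr = 4490.455 mcg/hr
Rate = 4490.455 mcg/hr ÷ 24.13793 mcg/mL = 186.0331 mL/hr
Time remaining = 172.1094 mL ÷ 186.0331 mL/hr = 0.9251544 hr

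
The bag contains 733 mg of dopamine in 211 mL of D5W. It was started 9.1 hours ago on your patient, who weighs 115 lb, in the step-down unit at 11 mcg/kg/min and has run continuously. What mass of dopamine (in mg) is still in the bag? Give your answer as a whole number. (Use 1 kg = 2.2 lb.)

Weight = 115 lb ÷ 2.2 lb/kg = 52.27273 kg
Dose = 11 mcg/kg/min × 52.27273 kg = 575 mcg/min
575 mcg/min × 60 min/hr = 34500 mcg/hr
Concentration = 733 mg ÷ 211 mL = 3.473934 mg/mL = 3473.934 mcg/mL
Rate = 34500 mcg/hr ÷ 3473.934 mcg/mL = 9.931105 mL/hr
Volume infused = 9.931105 mL/hr × 9.1 hr = 90.37306 mL
Volume remaining = 211 − 90.37306 = 120.6269 mL
Drug remaining = 120.6269 mL × 3473.934 mcg/mL = 419050 mcg = 419.05 mg

419 mg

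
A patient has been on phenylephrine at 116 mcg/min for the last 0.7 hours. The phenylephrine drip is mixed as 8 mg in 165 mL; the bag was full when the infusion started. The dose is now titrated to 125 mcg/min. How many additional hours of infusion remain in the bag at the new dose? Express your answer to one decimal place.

Initial rate:
116 mcg/min × 60 min/hr = 6960 mcg/hr
Concentration = 8 mg ÷ 165 mL = 0.04848485 mg/mL = 48.48485 mcg/mL
Rate = 6960 mcg/hr ÷ 48.48485 mcg/mL = 143.55 mL/hr
Volume infused so far = 143.55 mL/hr × 0.7 hr = 100.485 mL
Volume remaining = 165 − 100.485 = 64.515 mL
New rate:
125 mcg/min × 60 min/hr = 7500 mcg/hr
Rate = 7500 mcg/hr ÷ 48.48485 mcg/mL = 154.6875 mL/hr
Time remaining = 64.515 mL ÷ 154.6875 mL/hr = 0.4170667 hr

0.4 hours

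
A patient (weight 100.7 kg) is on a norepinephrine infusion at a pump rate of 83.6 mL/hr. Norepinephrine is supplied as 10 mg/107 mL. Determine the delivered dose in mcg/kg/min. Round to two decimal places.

Concentration = 10 mg ÷ 107 mL = 0.09345794 mg/mL = 93.45794 mcg/mL
Drug rate = 83.6 mL/hr × 93.45794 mcg/mL = 7813.084 mcg/hr
7813.084 mcg/hr ÷ 60 min/hr = 130.2181 mcg/min
130.2181 mcg/min ÷ 100.7 kg = 1.293129 mcg/kg/min

1.29 mcg/kg/min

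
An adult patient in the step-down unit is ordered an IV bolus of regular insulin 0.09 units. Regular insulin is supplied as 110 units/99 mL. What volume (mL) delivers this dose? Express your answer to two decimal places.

0.08 mL

Concentration = 110 units ÷ 99 mL = 1.111111 units/mL
Volume = 0.09 units ÷ 1.111111 units/mL = 0.081 mL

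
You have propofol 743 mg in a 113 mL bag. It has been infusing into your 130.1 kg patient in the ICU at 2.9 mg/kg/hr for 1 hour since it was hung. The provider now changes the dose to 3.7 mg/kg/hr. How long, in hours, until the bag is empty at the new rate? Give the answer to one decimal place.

Initial rate:
Dose = 2.9 mg/kg/hr × 130.1 kg = 377.29 mg/hr
Concentration = 743 mg ÷ 113 mL = 6.575221 mg/mL
Rate = 377.29 mg/hr ÷ 6.575221 mg/mL = 57.38058 mL/hr
Volume infused so far = 57.38058 mL/hr × 1 hr = 57.38058 mL
Volume remaining = 113 − 57.38058 = 55.61942 mL
New rate:
Dose = 3.7 mg/kg/hr × 130.1 kg = 481.37 mg/hr
Rate = 481.37 mg/hr ÷ 6.575221 mg/mL = 73.2097 mL/hr
Time remaining = 55.61942 mL ÷ 73.2097 mL/hr = 0.7597274 hr

0.8 hours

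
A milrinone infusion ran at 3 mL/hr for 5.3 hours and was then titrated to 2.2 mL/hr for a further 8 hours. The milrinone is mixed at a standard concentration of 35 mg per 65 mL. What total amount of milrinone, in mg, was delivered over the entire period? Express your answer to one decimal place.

18.0 mg

Concentration = 35 mg ÷ 65 mL = 0.5384615 mg/mL
Stage 1: 3 mL/hr × 5.3 hr = 15.9 mL → 15.9 mL × 0.5384615 mg/mL = 8.561538 mg
Stage 2: 2.2 mL/hr × 8 hr = 17.6 mL → 17.6 mL × 0.5384615 mg/mL = 9.476923 mg
Total = 8.561538 + 9.476923 = 18.03846 mg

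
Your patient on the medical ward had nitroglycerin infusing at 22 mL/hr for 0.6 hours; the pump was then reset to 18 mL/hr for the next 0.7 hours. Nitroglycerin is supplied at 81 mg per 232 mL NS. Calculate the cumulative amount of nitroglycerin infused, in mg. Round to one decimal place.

9.0 mg

Concentration = 81 mg ÷ 232 mL = 0.3491379 mg/mL
Stage 1: 22 mL/hr × 0.6 hr = 13.2 mL → 13.2 mL × 0.3491379 mg/mL = 4.608621 mg
Stage 2: 18 mL/hr × 0.7 hr = 12.6 mL → 12.6 mL × 0.3491379 mg/mL = 4.399138 mg
Total = 4.608621 + 4.399138 = 9.007759 mg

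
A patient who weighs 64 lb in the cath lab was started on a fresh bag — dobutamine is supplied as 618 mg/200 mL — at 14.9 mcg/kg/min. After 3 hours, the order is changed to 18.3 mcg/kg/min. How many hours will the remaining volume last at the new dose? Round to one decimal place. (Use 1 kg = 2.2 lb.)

16.9 hours

Initial rate:
Weight = 64 lb ÷ 2.2 lb/kg = 29.09091 kg
Dose = 14.9 mcg/kg/min × 29.09091 kg = 433.4545 mcg/min
433.4545 mcg/min × 60 min/hr = 26007.27 mcg/hr
Concentration = 618 mg ÷ 200 mL = 3.09 mg/mL = 3090 mcg/mL
Rate = 26007.27 mcg/hr ÷ 3090 mcg/mL = 8.416593 mL/hr
Volume infused so far = 8.416593 mL/hr × 3 hr = 25.24978 mL
Volume remaining = 200 − 25.24978 = 174.7502 mL
New rate:
Dose = 18.3 mcg/kg/min × 29.09091 kg = 532.3636 mcg/min
532.3636 mcg/min × 60 min/hr = 31941.82 mcg/hr
Rate = 31941.82 mcg/hr ÷ 3090 mcg/mL = 10.33716 mL/hr
Time remaining = 174.7502 mL ÷ 10.33716 mL/hr = 16.90505 hr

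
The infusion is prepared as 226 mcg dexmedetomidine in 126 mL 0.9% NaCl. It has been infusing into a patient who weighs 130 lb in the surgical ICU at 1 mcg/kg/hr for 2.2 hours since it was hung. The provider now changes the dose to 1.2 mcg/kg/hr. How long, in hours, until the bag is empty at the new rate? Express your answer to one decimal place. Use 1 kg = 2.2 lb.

1.4 hours

Initial rate:
Weight = 130 lb ÷ 2.2 lb/kg = 59.09091 kg
Dose = 1 mcg/kg/hr × 59.09091 kg = 59.09091 mcg/hr
Concentration = 226 mcg ÷ 126 mL = 1.793651 mcg/mL
Rate = 59.09091 mcg/hr ÷ 1.793651 mcg/mL = 32.94449 mL/hr
Volume infused so far = 32.94449 mL/hr × 2.2 hr = 72.47788 mL
Volume remaining = 126 − 72.47788 = 53.52212 mL
New rate:
Dose = 1.2 mcg/kg/hr × 59.09091 kg = 70.90909 mcg/hr
Rate = 70.90909 mcg/hr ÷ 1.793651 mcg/mL = 39.53339 mL/hr
Time remaining = 53.52212 mL ÷ 39.53339 mL/hr = 1.353846 hr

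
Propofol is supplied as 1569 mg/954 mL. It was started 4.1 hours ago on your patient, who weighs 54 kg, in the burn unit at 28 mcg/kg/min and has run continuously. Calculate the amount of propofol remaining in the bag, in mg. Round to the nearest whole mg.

Dose = 28 mcg/kg/min × 54 kg = 1512 mcg/min
1512 mcg/min × 60 min/hr = 90720 mcg/hr
Concentration = 1569 mg ÷ 954 mL = 1.644654 mg/mL = 1644.654 mcg/mL
Rate = 90720 mcg/hr ÷ 1644.654 mcg/mL = 55.16054 mL/hr
Volume infused = 55.16054 mL/hr × 4.1 hr = 226.1582 mL
Volume remaining = 954 − 226.1582 = 727.8418 mL
Drug remaining = 727.8418 mL × 1644.654 mcg/mL = 1197048 mcg = 1197.048 mg

1197 mg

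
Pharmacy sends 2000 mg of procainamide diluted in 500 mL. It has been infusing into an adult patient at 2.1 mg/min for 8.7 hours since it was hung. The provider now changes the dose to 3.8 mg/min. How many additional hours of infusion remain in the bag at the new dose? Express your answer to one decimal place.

4.0 hours

Initial rate:
2.1 mg/min × 60 min/hr = 126 mg/hr
Concentration = 2000 mg ÷ 500 mL = 4 mg/mL
Rate = 126 mg/hr ÷ 4 mg/mL = 31.5 mL/hr
Volume infused so far = 31.5 mL/hr × 8.7 hr = 274.05 mL
Volume remaining = 500 − 274.05 = 225.95 mL
New rate:
3.8 mg/min × 60 min/hr = 228 mg/hr
Rate = 228 mg/hr ÷ 4 mg/mL = 57 mL/hr
Time remaining = 225.95 mL ÷ 57 mL/hr = 3.964035 hr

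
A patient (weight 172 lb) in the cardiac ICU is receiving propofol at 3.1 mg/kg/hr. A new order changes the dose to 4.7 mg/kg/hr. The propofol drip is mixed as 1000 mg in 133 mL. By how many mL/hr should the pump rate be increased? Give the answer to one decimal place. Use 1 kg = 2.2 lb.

At the current dose:
Weight = 172 lb ÷ 2.2 lb/kg = 78.18182 kg
Dose = 3.1 mg/kg/hr × 78.18182 kg = 242.3636 mg/hr
Concentration = 1000 mg ÷ 133 mL = 7.518797 mg/mL
Rate = 242.3636 mg/hr ÷ 7.518797 mg/mL = 32.23436 mL/hr
At the new dose:
Dose = 4.7 mg/kg/hr × 78.18182 kg = 367.4545 mg/hr
Rate = 367.4545 mg/hr ÷ 7.518797 mg/mL = 48.87145 mL/hr
Change = 48.87145 − 32.23436 = 16.63709 mL/hr → 16.63709 mL/hr increase

16.6 mL/hr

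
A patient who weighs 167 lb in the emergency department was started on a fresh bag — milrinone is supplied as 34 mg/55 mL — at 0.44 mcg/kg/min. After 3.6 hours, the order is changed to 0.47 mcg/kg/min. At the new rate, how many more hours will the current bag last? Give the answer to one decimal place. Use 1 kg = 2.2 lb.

12.5 hours

Initial rate:
Weight = 167 lb ÷ 2.2 lb/kg = 75.90909 kg
Dose = 0.44 mcg/kg/min × 75.90909 kg = 33.4 mcg/min
33.4 mcg/min × 60 min/hr = 2004 mcg/hr
Concentration = 34 mg ÷ 55 mL = 0.6181818 mg/mL = 618.1818 mcg/mL
Rate = 2004 mcg/hr ÷ 618.1818 mcg/mL = 3.241765 mL/hr
Volume infused so far = 3.241765 mL/hr × 3.6 hr = 11.67035 mL
Volume remaining = 55 − 11.67035 = 43.32965 mL
New rate:
Dose = 0.47 mcg/kg/min × 75.90909 kg = 35.67727 mcg/min
35.67727 mcg/min × 60 min/hr = 2140.636 mcg/hr
Rate = 2140.636 mcg/hr ÷ 618.1818 mcg/mL = 3.462794 mL/hr
Time remaining = 43.32965 mL ÷ 3.462794 mL/hr = 12.51291 hr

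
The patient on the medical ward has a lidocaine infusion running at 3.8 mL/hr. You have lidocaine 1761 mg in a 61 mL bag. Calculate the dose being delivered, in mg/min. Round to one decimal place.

Concentration = 1761 mg ÷ 61 mL = 28.86885 mg/mL
Drug rate = 3.8 mL/hr × 28.86885 mg/mL = 109.7016 mg/hr
109.7016 mg/hr ÷ 60 min/hr = 1.828361 mg/min

1.8 mg/min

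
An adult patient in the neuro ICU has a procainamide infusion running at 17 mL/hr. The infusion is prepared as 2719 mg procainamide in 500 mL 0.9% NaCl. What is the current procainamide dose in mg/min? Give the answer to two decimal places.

Concentration = 2719 mg ÷ 500 mL = 5.438 mg/mL
Drug rate = 17 mL/hr × 5.438 mg/mL = 92.446 mg/hr
92.446 mg/hr ÷ 60 min/hr = 1.540767 mg/min

1.54 mg/min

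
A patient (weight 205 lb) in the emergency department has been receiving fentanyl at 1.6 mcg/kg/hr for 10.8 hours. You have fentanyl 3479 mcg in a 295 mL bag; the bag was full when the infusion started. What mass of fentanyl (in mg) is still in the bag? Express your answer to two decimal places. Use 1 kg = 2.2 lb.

Weight = 205 lb ÷ 2.2 lb/kg = 93.18182 kg
Dose = 1.6 mcg/kg/hr × 93.18182 kg = 149.0909 mcg/hr
Concentration = 3479 mcg ÷ 295 mL = 11.79322 mcg/mL
Rate = 149.0909 mcg/hr ÷ 11.79322 mcg/mL = 12.64209 mL/hr
Volume infused = 12.64209 mL/hr × 10.8 hr = 136.5345 mL
Volume remaining = 295 − 136.5345 = 158.4655 mL
Drug remaining = 158.4655 mL × 11.79322 mcg/mL = 1868.818 mcg = 1.868818 mg

1.87 mg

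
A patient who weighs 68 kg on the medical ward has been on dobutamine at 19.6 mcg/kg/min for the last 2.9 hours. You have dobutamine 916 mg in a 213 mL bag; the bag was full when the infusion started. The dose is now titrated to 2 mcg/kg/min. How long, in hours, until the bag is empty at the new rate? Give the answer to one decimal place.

Initial rate:
Dose = 19.6 mcg/kg/min × 68 kg = 1332.8 mcg/min
1332.8 mcg/min × 60 min/hr = 79968 mcg/hr
Concentration = 916 mg ÷ 213 mL = 4.300469 mg/mL = 4300.469 mcg/mL
Rate = 79968 mcg/hr ÷ 4300.469 mcg/mL = 18.59518 mL/hr
Volume infused so far = 18.59518 mL/hr × 2.9 hr = 53.92602 mL
Volume remaining = 213 − 53.92602 = 159.074 mL
New rate:
Dose = 2 mcg/kg/min × 68 kg = 136 mcg/min
136 mcg/min × 60 min/hr = 8160 mcg/hr
Rate = 8160 mcg/hr ÷ 4300.469 mcg/mL = 1.897467 mL/hr
Time remaining = 159.074 mL ÷ 1.897467 mL/hr = 83.8349 hr

83.8 hours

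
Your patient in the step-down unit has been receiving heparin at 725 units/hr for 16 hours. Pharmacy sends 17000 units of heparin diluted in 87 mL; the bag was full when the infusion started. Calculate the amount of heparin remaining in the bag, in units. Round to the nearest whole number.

5400 units

Concentration = 17000 units ÷ 87 mL = 195.4023 units/mL
Rate = 725 units/hr ÷ 195.4023 units/mL = 3.710294 mL/hr
Volume infused = 3.710294 mL/hr × 16 hr = 59.36471 mL
Volume remaining = 87 − 59.36471 = 27.63529 mL
Drug remaining = 27.63529 mL × 195.4023 units/mL = 5400 units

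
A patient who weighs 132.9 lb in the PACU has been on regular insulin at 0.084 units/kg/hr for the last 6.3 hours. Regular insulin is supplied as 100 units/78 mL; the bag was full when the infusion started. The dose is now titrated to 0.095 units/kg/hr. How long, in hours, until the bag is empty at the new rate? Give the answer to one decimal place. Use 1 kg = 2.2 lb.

11.9 hours

Initial rate:
Weight = 132.9 lb ÷ 2.2 lb/kg = 60.40909 kg
Dose = 0.084 units/kg/hr × 60.40909 kg = 5.074364 units/hr
Concentration = 100 units ÷ 78 mL = 1.282051 units/mL
Rate = 5.074364 units/hr ÷ 1.282051 units/mL = 3.958004 mL/hr
Volume infused so far = 3.958004 mL/hr × 6.3 hr = 24.93542 mL
Volume remaining = 78 − 24.93542 = 53.06458 mL
New rate:
Dose = 0.095 units/kg/hr × 60.40909 kg = 5.738864 units/hr
Rate = 5.738864 units/hr ÷ 1.282051 units/mL = 4.476314 mL/hr
Time remaining = 53.06458 mL ÷ 4.476314 mL/hr = 11.85453 hr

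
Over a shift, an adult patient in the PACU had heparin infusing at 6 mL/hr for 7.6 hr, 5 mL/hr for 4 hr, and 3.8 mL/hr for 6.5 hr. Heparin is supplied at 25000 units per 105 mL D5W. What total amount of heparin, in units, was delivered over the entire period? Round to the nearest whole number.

Concentration = 25000 units ÷ 105 mL = 238.0952 units/mL
Stage 1: 6 mL/hr × 7.6 hr = 45.6 mL → 45.6 mL × 238.0952 units/mL = 10857.14 units
Stage 2: 5 mL/hr × 4 hr = 20 mL → 20 mL × 238.0952 units/mL = 4761.905 units
Stage 3: 3.8 mL/hr × 6.5 hr = 24.7 mL → 24.7 mL × 238.0952 units/mL = 5880.952 units
Total = 10857.14 + 4761.905 + 5880.952 = 21500 units

21500 units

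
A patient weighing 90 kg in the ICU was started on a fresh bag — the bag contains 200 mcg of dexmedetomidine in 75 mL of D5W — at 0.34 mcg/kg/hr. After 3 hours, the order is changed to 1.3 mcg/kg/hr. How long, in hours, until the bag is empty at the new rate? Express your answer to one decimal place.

0.9 hours

Initial rate:
Dose = 0.34 mcg/kg/hr × 90 kg = 30.6 mcg/hr
Concentration = 200 mcg ÷ 75 mL = 2.666667 mcg/mL
Rate = 30.6 mcg/hr ÷ 2.666667 mcg/mL = 11.475 mL/hr
Volume infused so far = 11.475 mL/hr × 3 hr = 34.425 mL
Volume remaining = 75 − 34.425 = 40.575 mL
New rate:
Dose = 1.3 mcg/kg/hr × 90 kg = 117 mcg/hr
Rate = 117 mcg/hr ÷ 2.666667 mcg/mL = 43.875 mL/hr
Time remaining = 40.575 mL ÷ 43.875 mL/hr = 0.9247863 hr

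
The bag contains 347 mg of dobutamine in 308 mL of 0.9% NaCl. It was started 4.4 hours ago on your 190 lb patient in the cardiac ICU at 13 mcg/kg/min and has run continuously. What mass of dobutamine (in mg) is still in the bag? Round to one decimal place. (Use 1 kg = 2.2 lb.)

50.6 mg

Weight = 190 lb ÷ 2.2 lb/kg = 86.36364 kg
Dose = 13 mcg/kg/min × 86.36364 kg = 1122.727 mcg/min
1122.727 mcg/min × 60 min/hr = 67363.64 mcg/hr
Concentration = 347 mg ÷ 308 mL = 1.126623 mg/mL = 1126.623 mcg/mL
Rate = 67363.64 mcg/hr ÷ 1126.623 mcg/mL = 59.79251 mL/hr
Volume infused = 59.79251 mL/hr × 4.4 hr = 263.087 mL
Volume remaining = 308 − 263.087 = 44.91297 mL
Drug remaining = 44.91297 mL × 1126.623 mcg/mL = 50600 mcg = 50.6 mg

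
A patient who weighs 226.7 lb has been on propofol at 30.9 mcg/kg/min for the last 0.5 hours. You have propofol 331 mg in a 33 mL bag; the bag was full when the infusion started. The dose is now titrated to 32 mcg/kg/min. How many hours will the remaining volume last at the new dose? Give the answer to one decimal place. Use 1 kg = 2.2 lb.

Initial rate:
Weight = 226.7 lb ÷ 2.2 lb/kg = 103.0455 kg
Dose = 30.9 mcg/kg/min × 103.0455 kg = 3184.105 mcg/min
3184.105 mcg/min × 60 min/hr = 191046.3 mcg/hr
Concentration = 331 mg ÷ 33 mL = 10.0303 mg/mL = 10030.3 mcg/mL
Rate = 191046.3 mcg/hr ÷ 10030.3 mcg/mL = 19.04691 mL/hr
Volume infused so far = 19.04691 mL/hr × 0.5 hr = 9.523455 mL
Volume remaining = 33 − 9.523455 = 23.47655 mL
New rate:
Dose = 32 mcg/kg/min × 103.0455 kg = 3297.455 mcg/min
3297.455 mcg/min × 60 min/hr = 197847.3 mcg/hr
Rate = 197847.3 mcg/hr ÷ 10030.3 mcg/mL = 19.72495 mL/hr
Time remaining = 23.47655 mL ÷ 19.72495 mL/hr = 1.190195 hr

1.2 hours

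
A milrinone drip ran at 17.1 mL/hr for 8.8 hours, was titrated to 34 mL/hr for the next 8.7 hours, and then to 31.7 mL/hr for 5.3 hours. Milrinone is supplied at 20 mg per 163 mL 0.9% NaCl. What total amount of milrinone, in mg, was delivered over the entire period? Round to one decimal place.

Concentration = 20 mg ÷ 163 mL = 0.1226994 mg/mL
Stage 1: 17.1 mL/hr × 8.8 hr = 150.48 mL → 150.48 mL × 0.1226994 mg/mL = 18.4638 mg
Stage 2: 34 mL/hr × 8.7 hr = 295.8 mL → 295.8 mL × 0.1226994 mg/mL = 36.29448 mg
Stage 3: 31.7 mL/hr × 5.3 hr = 168.01 mL → 168.01 mL × 0.1226994 mg/mL = 20.61472 mg
Total = 18.4638 + 36.29448 + 20.61472 = 75.37301 mg

75.4 mg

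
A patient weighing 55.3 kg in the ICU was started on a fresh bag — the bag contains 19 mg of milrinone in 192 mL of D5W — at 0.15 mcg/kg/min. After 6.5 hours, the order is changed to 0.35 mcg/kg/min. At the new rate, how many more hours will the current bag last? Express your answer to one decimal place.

Initial rate:
Dose = 0.15 mcg/kg/min × 55.3 kg = 8.295 mcg/min
8.295 mcg/min × 60 min/hr = 497.7 mcg/hr
Concentration = 19 mg ÷ 192 mL = 0.09895833 mg/mL = 98.95833 mcg/mL
Rate = 497.7 mcg/hr ÷ 98.95833 mcg/mL = 5.029389 mL/hr
Volume infused so far = 5.029389 mL/hr × 6.5 hr = 32.69103 mL
Volume remaining = 192 − 32.69103 = 159.309 mL
New rate:
Dose = 0.35 mcg/kg/min × 55.3 kg = 19.355 mcg/min
19.355 mcg/min × 60 min/hr = 1161.3 mcg/hr
Rate = 1161.3 mcg/hr ÷ 98.95833 mcg/mL = 11.73524 mL/hr
Time remaining = 159.309 mL ÷ 11.73524 mL/hr = 13.57526 hr

13.6 hours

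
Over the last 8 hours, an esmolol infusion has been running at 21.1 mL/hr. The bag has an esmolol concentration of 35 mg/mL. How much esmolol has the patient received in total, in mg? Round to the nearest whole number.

5908 mg

Concentration = 35 mg/mL = 35000 mcg/mL
Drug rate = 21.1 mL/hr × 35000 mcg/mL = 738500 mcg/hr
Total = 738500 mcg/hr × 8 hr = 5908000 mcg = 5908 mg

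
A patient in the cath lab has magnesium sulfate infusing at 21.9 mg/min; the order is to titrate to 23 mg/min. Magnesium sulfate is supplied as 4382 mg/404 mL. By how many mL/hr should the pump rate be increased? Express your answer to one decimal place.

6.1 mL/hr

At the current dose:
21.9 mg/min × 60 min/hr = 1314 mg/hr
Concentration = 4382 mg ÷ 404 mL = 10.84653 mg/mL
Rate = 1314 mg/hr ÷ 10.84653 mg/mL = 121.1447 mL/hr
At the new dose:
23 mg/min × 60 min/hr = 1380 mg/hr
Rate = 1380 mg/hr ÷ 10.84653 mg/mL = 127.2296 mL/hr
Change = 127.2296 − 121.1447 = 6.084893 mL/hr → 6.084893 mL/hr increase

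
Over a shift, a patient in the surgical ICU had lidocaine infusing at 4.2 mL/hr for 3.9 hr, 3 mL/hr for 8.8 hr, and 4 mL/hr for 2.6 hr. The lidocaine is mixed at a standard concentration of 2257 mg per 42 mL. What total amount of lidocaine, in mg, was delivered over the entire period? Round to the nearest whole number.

2858 mg

Concentration = 2257 mg ÷ 42 mL = 53.7381 mg/mL
Stage 1: 4.2 mL/hr × 3.9 hr = 16.38 mL → 16.38 mL × 53.7381 mg/mL = 880.23 mg
Stage 2: 3 mL/hr × 8.8 hr = 26.4 mL → 26.4 mL × 53.7381 mg/mL = 1418.686 mg
Stage 3: 4 mL/hr × 2.6 hr = 10.4 mL → 10.4 mL × 53.7381 mg/mL = 558.8762 mg
Total = 880.23 + 1418.686 + 558.8762 = 2857.792 mg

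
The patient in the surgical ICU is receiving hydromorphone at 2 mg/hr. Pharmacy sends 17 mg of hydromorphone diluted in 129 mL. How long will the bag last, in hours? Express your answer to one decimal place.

8.5 hours

Concentration = 17 mg ÷ 129 mL = 0.1317829 mg/mL
Rate = 2 mg/hr ÷ 0.1317829 mg/mL = 15.17647 mL/hr
Duration = 129 mL ÷ 15.17647 mL/hr = 8.5 hr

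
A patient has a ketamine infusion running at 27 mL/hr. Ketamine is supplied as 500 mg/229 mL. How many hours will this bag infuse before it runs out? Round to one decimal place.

8.5 hours

Duration = 229 mL ÷ 27 mL/hr = 8.481481 hr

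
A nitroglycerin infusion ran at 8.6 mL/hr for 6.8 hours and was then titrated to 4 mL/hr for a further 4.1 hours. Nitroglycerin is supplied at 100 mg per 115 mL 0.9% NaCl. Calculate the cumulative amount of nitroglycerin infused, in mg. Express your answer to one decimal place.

65.1 mg

Concentration = 100 mg ÷ 115 mL = 0.8695652 mg/mL
Stage 1: 8.6 mL/hr × 6.8 hr = 58.48 mL → 58.48 mL × 0.8695652 mg/mL = 50.85217 mg
Stage 2: 4 mL/hr × 4.1 hr = 16.4 mL → 16.4 mL × 0.8695652 mg/mL = 14.26087 mg
Total = 50.85217 + 14.26087 = 65.11304 mg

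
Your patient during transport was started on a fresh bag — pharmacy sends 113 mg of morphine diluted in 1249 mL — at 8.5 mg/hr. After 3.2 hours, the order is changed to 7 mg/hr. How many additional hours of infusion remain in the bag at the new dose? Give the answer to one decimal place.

Initial rate:
Concentration = 113 mg ÷ 1249 mL = 0.09047238 mg/mL
Rate = 8.5 mg/hr ÷ 0.09047238 mg/mL = 93.95133 mL/hr
Volume infused so far = 93.95133 mL/hr × 3.2 hr = 300.6442 mL
Volume remaining = 1249 − 300.6442 = 948.3558 mL
New rate:
Rate = 7 mg/hr ÷ 0.09047238 mg/mL = 77.37168 mL/hr
Time remaining = 948.3558 mL ÷ 77.37168 mL/hr = 12.25714 hr

12.3 hours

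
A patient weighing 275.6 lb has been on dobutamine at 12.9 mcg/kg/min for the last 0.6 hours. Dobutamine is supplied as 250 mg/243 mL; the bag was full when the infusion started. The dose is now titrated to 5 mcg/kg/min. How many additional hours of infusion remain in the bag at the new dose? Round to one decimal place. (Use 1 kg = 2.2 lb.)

Initial rate:
Weight = 275.6 lb ÷ 2.2 lb/kg = 125.2727 kg
Dose = 12.9 mcg/kg/min × 125.2727 kg = 1616.018 mcg/min
1616.018 mcg/min × 60 min/hr = 96961.09 mcg/hr
Concentration = 250 mg ÷ 243 mL = 1.028807 mg/mL = 1028.807 mcg/mL
Rate = 96961.09 mcg/hr ÷ 1028.807 mcg/mL = 94.24618 mL/hr
Volume infused so far = 94.24618 mL/hr × 0.6 hr = 56.54771 mL
Volume remaining = 243 − 56.54771 = 186.4523 mL
New rate:
Dose = 5 mcg/kg/min × 125.2727 kg = 626.3636 mcg/min
626.3636 mcg/min × 60 min/hr = 37581.82 mcg/hr
Rate = 37581.82 mcg/hr ÷ 1028.807 mcg/mL = 36.52953 mL/hr
Time remaining = 186.4523 mL ÷ 36.52953 mL/hr = 5.104153 hr

5.1 hours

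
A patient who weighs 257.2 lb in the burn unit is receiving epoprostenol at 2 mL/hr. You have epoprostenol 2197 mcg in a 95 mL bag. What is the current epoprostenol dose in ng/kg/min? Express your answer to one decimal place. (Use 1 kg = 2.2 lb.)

6.6 ng/kg/min

Weight = 257.2 lb ÷ 2.2 lb/kg = 116.9091 kg
Concentration = 2197 mcg ÷ 95 mL = 23.12632 mcg/mL = 23126.32 ng/mL
Drug rate = 2 mL/hr × 23126.32 ng/mL = 46252.63 ng/hr
46252.63 ng/hr ÷ 60 min/hr = 770.8772 ng/min
770.8772 ng/min ÷ 116.9091 kg = 6.593817 ng/kg/min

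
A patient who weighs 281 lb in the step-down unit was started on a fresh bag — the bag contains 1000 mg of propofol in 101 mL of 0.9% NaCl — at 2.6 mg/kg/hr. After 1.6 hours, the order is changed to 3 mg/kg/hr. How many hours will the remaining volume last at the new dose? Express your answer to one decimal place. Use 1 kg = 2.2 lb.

Initial rate:
Weight = 281 lb ÷ 2.2 lb/kg = 127.7273 kg
Dose = 2.6 mg/kg/hr × 127.7273 kg = 332.0909 mg/hr
Concentration = 1000 mg ÷ 101 mL = 9.90099 mg/mL
Rate = 332.0909 mg/hr ÷ 9.90099 mg/mL = 33.54118 mL/hr
Volume infused so far = 33.54118 mL/hr × 1.6 hr = 53.66589 mL
Volume remaining = 101 − 53.66589 = 47.33411 mL
New rate:
Dose = 3 mg/kg/hr × 127.7273 kg = 383.1818 mg/hr
Rate = 383.1818 mg/hr ÷ 9.90099 mg/mL = 38.70136 mL/hr
Time remaining = 47.33411 mL ÷ 38.70136 mL/hr = 1.22306 hr

1.2 hours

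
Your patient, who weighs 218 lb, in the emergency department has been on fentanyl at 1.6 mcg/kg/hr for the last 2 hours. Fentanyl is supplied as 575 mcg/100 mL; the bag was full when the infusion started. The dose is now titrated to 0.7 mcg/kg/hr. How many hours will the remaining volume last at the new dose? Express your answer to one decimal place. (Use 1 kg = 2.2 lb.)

Initial rate:
Weight = 218 lb ÷ 2.2 lb/kg = 99.09091 kg
Dose = 1.6 mcg/kg/hr × 99.09091 kg = 158.5455 mcg/hr
Concentration = 575 mcg ÷ 100 mL = 5.75 mcg/mL
Rate = 158.5455 mcg/hr ÷ 5.75 mcg/mL = 27.57312 mL/hr
Volume infused so far = 27.57312 mL/hr × 2 hr = 55.14625 mL
Volume remaining = 100 − 55.14625 = 44.85375 mL
New rate:
Dose = 0.7 mcg/kg/hr × 99.09091 kg = 69.36364 mcg/hr
Rate = 69.36364 mcg/hr ÷ 5.75 mcg/mL = 12.06324 mL/hr
Time remaining = 44.85375 mL ÷ 12.06324 mL/hr = 3.718218 hr

3.7 hours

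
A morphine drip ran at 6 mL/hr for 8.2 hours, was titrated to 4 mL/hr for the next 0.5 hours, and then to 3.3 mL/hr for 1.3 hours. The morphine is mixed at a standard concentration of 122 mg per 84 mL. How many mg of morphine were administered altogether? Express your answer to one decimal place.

80.6 mg

Concentration = 122 mg ÷ 84 mL = 1.452381 mg/mL
Stage 1: 6 mL/hr × 8.2 hr = 49.2 mL → 49.2 mL × 1.452381 mg/mL = 71.45714 mg
Stage 2: 4 mL/hr × 0.5 hr = 2 mL → 2 mL × 1.452381 mg/mL = 2.904762 mg
Stage 3: 3.3 mL/hr × 1.3 hr = 4.29 mL → 4.29 mL × 1.452381 mg/mL = 6.230714 mg
Total = 71.45714 + 2.904762 + 6.230714 = 80.59262 mg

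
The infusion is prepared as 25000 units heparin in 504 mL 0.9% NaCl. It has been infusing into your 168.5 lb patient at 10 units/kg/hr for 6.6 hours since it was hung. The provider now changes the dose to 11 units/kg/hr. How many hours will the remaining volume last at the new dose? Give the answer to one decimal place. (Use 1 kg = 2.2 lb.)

23.7 hours

Initial rate:
Weight = 168.5 lb ÷ 2.2 lb/kg = 76.59091 kg
Dose = 10 units/kg/hr × 76.59091 kg = 765.9091 units/hr
Concentration = 25000 units ÷ 504 mL = 49.60317 units/mL
Rate = 765.9091 units/hr ÷ 49.60317 units/mL = 15.44073 mL/hr
Volume infused so far = 15.44073 mL/hr × 6.6 hr = 101.9088 mL
Volume remaining = 504 − 101.9088 = 402.0912 mL
New rate:
Dose = 11 units/kg/hr × 76.59091 kg = 842.5 units/hr
Rate = 842.5 units/hr ÷ 49.60317 units/mL = 16.9848 mL/hr
Time remaining = 402.0912 mL ÷ 16.9848 mL/hr = 23.67359 hr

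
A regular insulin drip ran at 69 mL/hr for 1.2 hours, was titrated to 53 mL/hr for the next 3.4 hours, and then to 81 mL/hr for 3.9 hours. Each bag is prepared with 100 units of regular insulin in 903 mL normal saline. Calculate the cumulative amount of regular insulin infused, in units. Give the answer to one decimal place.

64.1 units

Concentration = 100 units ÷ 903 mL = 0.110742 units/mL
Stage 1: 69 mL/hr × 1.2 hr = 82.8 mL → 82.8 mL × 0.110742 units/mL = 9.169435 units
Stage 2: 53 mL/hr × 3.4 hr = 180.2 mL → 180.2 mL × 0.110742 units/mL = 19.9557 units
Stage 3: 81 mL/hr × 3.9 hr = 315.9 mL → 315.9 mL × 0.110742 units/mL = 34.98339 units
Total = 9.169435 + 19.9557 + 34.98339 = 64.10853 units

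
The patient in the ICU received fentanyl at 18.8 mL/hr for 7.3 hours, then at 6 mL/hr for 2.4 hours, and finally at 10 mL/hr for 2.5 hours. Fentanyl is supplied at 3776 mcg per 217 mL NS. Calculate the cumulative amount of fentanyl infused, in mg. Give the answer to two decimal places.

Concentration = 3776 mcg ÷ 217 mL = 17.40092 mcg/mL
Stage 1: 18.8 mL/hr × 7.3 hr = 137.24 mL → 137.24 mL × 17.40092 mcg/mL = 2388.102 mcg
Stage 2: 6 mL/hr × 2.4 hr = 14.4 mL → 14.4 mL × 17.40092 mcg/mL = 250.5733 mcg
Stage 3: 10 mL/hr × 2.5 hr = 25 mL → 25 mL × 17.40092 mcg/mL = 435.023 mcg
Total = 2388.102 + 250.5733 + 435.023 = 3073.699 mcg = 3.073699 mg

3.07 mg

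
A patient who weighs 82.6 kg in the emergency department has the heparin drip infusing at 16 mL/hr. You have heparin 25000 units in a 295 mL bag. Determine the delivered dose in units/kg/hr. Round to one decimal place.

16.4 units/kg/hr

Concentration = 25000 units ÷ 295 mL = 84.74576 units/mL
Drug rate = 16 mL/hr × 84.74576 units/mL = 1355.932 units/hr
1355.932 units/hr ÷ 82.6 kg = 16.41564 units/kg/hr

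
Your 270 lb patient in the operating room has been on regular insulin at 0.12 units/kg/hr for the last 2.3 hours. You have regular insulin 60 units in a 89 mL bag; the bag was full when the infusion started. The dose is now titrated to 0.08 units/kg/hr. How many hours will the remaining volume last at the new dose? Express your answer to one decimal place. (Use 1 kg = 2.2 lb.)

Initial rate:
Weight = 270 lb ÷ 2.2 lb/kg = 122.7273 kg
Dose = 0.12 units/kg/hr × 122.7273 kg = 14.72727 units/hr
Concentration = 60 units ÷ 89 mL = 0.6741573 units/mL
Rate = 14.72727 units/hr ÷ 0.6741573 units/mL = 21.84545 mL/hr
Volume infused so far = 21.84545 mL/hr × 2.3 hr = 50.24455 mL
Volume remaining = 89 − 50.24455 = 38.75545 mL
New rate:
Dose = 0.08 units/kg/hr × 122.7273 kg = 9.818182 units/hr
Rate = 9.818182 units/hr ÷ 0.6741573 units/mL = 14.56364 mL/hr
Time remaining = 38.75545 mL ÷ 14.56364 mL/hr = 2.661111 hr

2.7 hours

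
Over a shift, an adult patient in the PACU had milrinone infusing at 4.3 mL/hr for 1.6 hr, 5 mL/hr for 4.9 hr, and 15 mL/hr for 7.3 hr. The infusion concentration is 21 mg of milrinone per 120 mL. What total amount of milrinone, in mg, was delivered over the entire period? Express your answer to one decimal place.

Concentration = 21 mg ÷ 120 mL = 0.175 mg/mL
Stage 1: 4.3 mL/hr × 1.6 hr = 6.88 mL → 6.88 mL × 0.175 mg/mL = 1.204 mg
Stage 2: 5 mL/hr × 4.9 hr = 24.5 mL → 24.5 mL × 0.175 mg/mL = 4.2875 mg
Stage 3: 15 mL/hr × 7.3 hr = 109.5 mL → 109.5 mL × 0.175 mg/mL = 19.1625 mg
Total = 1.204 + 4.2875 + 19.1625 = 24.654 mg

24.7 mg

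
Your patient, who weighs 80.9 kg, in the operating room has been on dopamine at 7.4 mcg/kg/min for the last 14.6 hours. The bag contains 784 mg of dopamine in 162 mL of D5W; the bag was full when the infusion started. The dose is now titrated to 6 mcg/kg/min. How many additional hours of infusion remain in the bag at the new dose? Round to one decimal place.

Initial rate:
Dose = 7.4 mcg/kg/min × 80.9 kg = 598.66 mcg/min
598.66 mcg/min × 60 min/hr = 35919.6 mcg/hr
Concentration = 784 mg ÷ 162 mL = 4.839506 mg/mL = 4839.506 mcg/mL
Rate = 35919.6 mcg/hr ÷ 4839.506 mcg/mL = 7.422162 mL/hr
Volume infused so far = 7.422162 mL/hr × 14.6 hr = 108.3636 mL
Volume remaining = 162 − 108.3636 = 53.63643 mL
New rate:
Dose = 6 mcg/kg/min × 80.9 kg = 485.4 mcg/min
485.4 mcg/min × 60 min/hr = 29124 mcg/hr
Rate = 29124 mcg/hr ÷ 4839.506 mcg/mL = 6.017969 mL/hr
Time remaining = 53.63643 mL ÷ 6.017969 mL/hr = 8.912713 hr

8.9 hours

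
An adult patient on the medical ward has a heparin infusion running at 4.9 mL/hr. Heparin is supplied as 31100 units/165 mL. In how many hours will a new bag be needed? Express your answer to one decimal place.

Duration = 165 mL ÷ 4.9 mL/hr = 33.67347 hr

33.7 hours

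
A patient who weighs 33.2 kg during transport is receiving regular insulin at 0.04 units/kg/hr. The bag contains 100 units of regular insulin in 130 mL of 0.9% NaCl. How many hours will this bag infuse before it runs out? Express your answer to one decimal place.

Dose = 0.04 units/kg/hr × 33.2 kg = 1.328 units/hr
Concentration = 100 units ÷ 130 mL = 0.7692308 units/mL
Rate = 1.328 units/hr ÷ 0.7692308 units/mL = 1.7264 mL/hr
Duration = 130 mL ÷ 1.7264 mL/hr = 75.3012 hr

75.3 hours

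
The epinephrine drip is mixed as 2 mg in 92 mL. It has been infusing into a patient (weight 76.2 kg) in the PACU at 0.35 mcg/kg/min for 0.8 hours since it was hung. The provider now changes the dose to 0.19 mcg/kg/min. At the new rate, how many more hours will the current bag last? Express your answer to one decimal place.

Initial rate:
Dose = 0.35 mcg/kg/min × 76.2 kg = 26.67 mcg/min
26.67 mcg/min × 60 min/hr = 1600.2 mcg/hr
Concentration = 2 mg ÷ 92 mL = 0.02173913 mg/mL = 21.73913 mcg/mL
Rate = 1600.2 mcg/hr ÷ 21.73913 mcg/mL = 73.6092 mL/hr
Volume infused so far = 73.6092 mL/hr × 0.8 hr = 58.88736 mL
Volume remaining = 92 − 58.88736 = 33.11264 mL
New rate:
Dose = 0.19 mcg/kg/min × 76.2 kg = 14.478 mcg/min
14.478 mcg/min × 60 min/hr = 868.68 mcg/hr
Rate = 868.68 mcg/hr ÷ 21.73913 mcg/mL = 39.95928 mL/hr
Time remaining = 33.11264 mL ÷ 39.95928 mL/hr = 0.8286596 hr

0.8 hours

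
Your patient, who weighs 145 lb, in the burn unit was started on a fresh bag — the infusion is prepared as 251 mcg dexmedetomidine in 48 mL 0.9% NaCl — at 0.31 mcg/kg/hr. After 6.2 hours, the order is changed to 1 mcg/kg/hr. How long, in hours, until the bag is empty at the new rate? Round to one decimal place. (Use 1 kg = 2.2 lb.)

Initial rate:
Weight = 145 lb ÷ 2.2 lb/kg = 65.90909 kg
Dose = 0.31 mcg/kg/hr × 65.90909 kg = 20.43182 mcg/hr
Concentration = 251 mcg ÷ 48 mL = 5.229167 mcg/mL
Rate = 20.43182 mcg/hr ÷ 5.229167 mcg/mL = 3.90728 mL/hr
Volume infused so far = 3.90728 mL/hr × 6.2 hr = 24.22514 mL
Volume remaining = 48 − 24.22514 = 23.77486 mL
New rate:
Dose = 1 mcg/kg/hr × 65.90909 kg = 65.90909 mcg/hr
Rate = 65.90909 mcg/hr ÷ 5.229167 mcg/mL = 12.60413 mL/hr
Time remaining = 23.77486 mL ÷ 12.60413 mL/hr = 1.886276 hr

1.9 hours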